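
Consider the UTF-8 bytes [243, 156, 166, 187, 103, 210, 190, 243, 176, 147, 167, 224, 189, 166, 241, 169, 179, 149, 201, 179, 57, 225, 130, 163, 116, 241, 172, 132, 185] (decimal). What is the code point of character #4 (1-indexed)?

Offset 0: leading byte 0xF3 = 11110011 → 4-byte char #1 = F3 9C A6 BB.
Offset 4: leading byte 0x67 = 01100111 → 1-byte char #2 = 67.
Offset 5: leading byte 0xD2 = 11010010 → 2-byte char #3 = D2 BE.
Offset 7: leading byte 0xF3 = 11110011 → 4-byte char #4 = F3 B0 93 A7.
Leading byte 0xF3 = 11110011 matches 11110xxx → 4-byte sequence.
Byte 1: 0xF3 = 11110011, payload 011 (3 bits).
Byte 2: 0xB0 = 10110000 (10xxxxxx ✓), payload 110000.
Byte 3: 0x93 = 10010011 (10xxxxxx ✓), payload 010011.
Byte 4: 0xA7 = 10100111 (10xxxxxx ✓), payload 100111.
Concatenate: 011110000010011100111 = 0xF04E7 (21 bits → U+F04E7).

U+F04E7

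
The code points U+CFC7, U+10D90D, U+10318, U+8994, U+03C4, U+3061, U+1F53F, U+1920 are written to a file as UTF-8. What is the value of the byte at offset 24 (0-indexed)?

0xA4

U+CFC7 → 3-byte form EC BF 87 at offsets 0–2.
U+10D90D → 4-byte form F4 8D A4 8D at offsets 3–6.
U+10318 → 4-byte form F0 90 8C 98 at offsets 7–10.
U+8994 → 3-byte form E8 A6 94 at offsets 11–13.
U+03C4 → 2-byte form CF 84 at offsets 14–15.
U+3061 → 3-byte form E3 81 A1 at offsets 16–18.
U+1F53F → 4-byte form F0 9F 94 BF at offsets 19–22.
U+1920 → 3-byte form E1 A4 A0 at offsets 23–25.
Offset 24 falls in char 8's range; it's byte 2 of E1 A4 A0 = 0xA4.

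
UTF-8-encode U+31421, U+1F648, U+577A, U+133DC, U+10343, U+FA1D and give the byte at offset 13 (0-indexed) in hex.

U+31421 → 4-byte form F0 B1 90 A1 at offsets 0–3.
U+1F648 → 4-byte form F0 9F 99 88 at offsets 4–7.
U+577A → 3-byte form E5 9D BA at offsets 8–10.
U+133DC → 4-byte form F0 93 8F 9C at offsets 11–14.
Offset 13 falls in char 4's range; it's byte 3 of F0 93 8F 9C = 0x8F.

0x8F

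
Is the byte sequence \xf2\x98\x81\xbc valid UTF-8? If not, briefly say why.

Leading byte 0xF2 = 11110010 → 4-byte form.
Continuation bytes 0x98=10011000, 0x81=10000001, 0xBC=10111100 all match 10xxxxxx.
Decoded value 0x9807C is ≥ 0x10000 (shortest form) and not a surrogate.

valid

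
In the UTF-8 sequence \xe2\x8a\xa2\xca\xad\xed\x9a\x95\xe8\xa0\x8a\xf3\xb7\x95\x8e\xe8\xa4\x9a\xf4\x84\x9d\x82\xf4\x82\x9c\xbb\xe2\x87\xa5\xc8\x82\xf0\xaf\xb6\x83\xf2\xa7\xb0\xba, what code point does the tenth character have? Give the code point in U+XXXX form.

U+0202

Offset 0: leading byte 0xE2 = 11100010 → 3-byte char #1 = E2 8A A2.
Offset 3: leading byte 0xCA = 11001010 → 2-byte char #2 = CA AD.
Offset 5: leading byte 0xED = 11101101 → 3-byte char #3 = ED 9A 95.
Offset 8: leading byte 0xE8 = 11101000 → 3-byte char #4 = E8 A0 8A.
Offset 11: leading byte 0xF3 = 11110011 → 4-byte char #5 = F3 B7 95 8E.
Offset 15: leading byte 0xE8 = 11101000 → 3-byte char #6 = E8 A4 9A.
Offset 18: leading byte 0xF4 = 11110100 → 4-byte char #7 = F4 84 9D 82.
Offset 22: leading byte 0xF4 = 11110100 → 4-byte char #8 = F4 82 9C BB.
Offset 26: leading byte 0xE2 = 11100010 → 3-byte char #9 = E2 87 A5.
Offset 29: leading byte 0xC8 = 11001000 → 2-byte char #10 = C8 82.
Leading byte 0xC8 = 11001000 matches 110xxxxx → 2-byte sequence.
Byte 1: 0xC8 = 11001000, payload 01000 (5 bits).
Byte 2: 0x82 = 10000010 (10xxxxxx ✓), payload 000010.
Concatenate: 01000000010 = 0x202 (11 bits → U+0202).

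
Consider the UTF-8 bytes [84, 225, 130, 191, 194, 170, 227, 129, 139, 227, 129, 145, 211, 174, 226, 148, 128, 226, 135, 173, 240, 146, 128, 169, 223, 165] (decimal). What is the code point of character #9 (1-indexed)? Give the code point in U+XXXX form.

Offset 0: leading byte 0x54 = 01010100 → 1-byte char #1 = 54.
Offset 1: leading byte 0xE1 = 11100001 → 3-byte char #2 = E1 82 BF.
Offset 4: leading byte 0xC2 = 11000010 → 2-byte char #3 = C2 AA.
Offset 6: leading byte 0xE3 = 11100011 → 3-byte char #4 = E3 81 8B.
Offset 9: leading byte 0xE3 = 11100011 → 3-byte char #5 = E3 81 91.
Offset 12: leading byte 0xD3 = 11010011 → 2-byte char #6 = D3 AE.
Offset 14: leading byte 0xE2 = 11100010 → 3-byte char #7 = E2 94 80.
Offset 17: leading byte 0xE2 = 11100010 → 3-byte char #8 = E2 87 AD.
Offset 20: leading byte 0xF0 = 11110000 → 4-byte char #9 = F0 92 80 A9.
Leading byte 0xF0 = 11110000 matches 11110xxx → 4-byte sequence.
Byte 1: 0xF0 = 11110000, payload 000 (3 bits).
Byte 2: 0x92 = 10010010 (10xxxxxx ✓), payload 010010.
Byte 3: 0x80 = 10000000 (10xxxxxx ✓), payload 000000.
Byte 4: 0xA9 = 10101001 (10xxxxxx ✓), payload 101001.
Concatenate: 000010010000000101001 = 0x12029 (21 bits → U+12029).

U+12029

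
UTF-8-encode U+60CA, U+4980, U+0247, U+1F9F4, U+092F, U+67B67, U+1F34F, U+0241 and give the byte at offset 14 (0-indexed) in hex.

U+60CA → 3-byte form E6 83 8A at offsets 0–2.
U+4980 → 3-byte form E4 A6 80 at offsets 3–5.
U+0247 → 2-byte form C9 87 at offsets 6–7.
U+1F9F4 → 4-byte form F0 9F A7 B4 at offsets 8–11.
U+092F → 3-byte form E0 A4 AF at offsets 12–14.
Offset 14 falls in char 5's range; it's byte 3 of E0 A4 AF = 0xAF.

0xAF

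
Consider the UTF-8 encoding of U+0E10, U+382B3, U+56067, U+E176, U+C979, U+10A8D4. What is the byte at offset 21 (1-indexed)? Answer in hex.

1-indexed offset 21 is 0-indexed offset 20.
U+0E10 → 3-byte form E0 B8 90 at offsets 0–2.
U+382B3 → 4-byte form F0 B8 8A B3 at offsets 3–6.
U+56067 → 4-byte form F1 96 81 A7 at offsets 7–10.
U+E176 → 3-byte form EE 85 B6 at offsets 11–13.
U+C979 → 3-byte form EC A5 B9 at offsets 14–16.
U+10A8D4 → 4-byte form F4 8A A3 94 at offsets 17–20.
Offset 20 falls in char 6's range; it's byte 4 of F4 8A A3 94 = 0x94.

0x94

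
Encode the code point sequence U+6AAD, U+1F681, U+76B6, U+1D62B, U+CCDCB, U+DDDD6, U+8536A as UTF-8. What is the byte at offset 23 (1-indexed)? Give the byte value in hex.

1-indexed offset 23 is 0-indexed offset 22.
U+6AAD → 3-byte form E6 AA AD at offsets 0–2.
U+1F681 → 4-byte form F0 9F 9A 81 at offsets 3–6.
U+76B6 → 3-byte form E7 9A B6 at offsets 7–9.
U+1D62B → 4-byte form F0 9D 98 AB at offsets 10–13.
U+CCDCB → 4-byte form F3 8C B7 8B at offsets 14–17.
U+DDDD6 → 4-byte form F3 9D B7 96 at offsets 18–21.
U+8536A → 4-byte form F2 85 8D AA at offsets 22–25.
Offset 22 falls in char 7's range; it's byte 1 of F2 85 8D AA = 0xF2.

0xF2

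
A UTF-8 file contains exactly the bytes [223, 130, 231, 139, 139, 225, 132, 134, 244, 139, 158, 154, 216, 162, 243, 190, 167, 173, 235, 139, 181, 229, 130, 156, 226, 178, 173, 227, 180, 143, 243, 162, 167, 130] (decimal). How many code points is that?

11

Byte at offset 0: 0xDF = 11011111 → 2-byte char (#1). Advance 2.
Byte at offset 2: 0xE7 = 11100111 → 3-byte char (#2). Advance 3.
Byte at offset 5: 0xE1 = 11100001 → 3-byte char (#3). Advance 3.
Byte at offset 8: 0xF4 = 11110100 → 4-byte char (#4). Advance 4.
Byte at offset 12: 0xD8 = 11011000 → 2-byte char (#5). Advance 2.
Byte at offset 14: 0xF3 = 11110011 → 4-byte char (#6). Advance 4.
Byte at offset 18: 0xEB = 11101011 → 3-byte char (#7). Advance 3.
Byte at offset 21: 0xE5 = 11100101 → 3-byte char (#8). Advance 3.
Byte at offset 24: 0xE2 = 11100010 → 3-byte char (#9). Advance 3.
Byte at offset 27: 0xE3 = 11100011 → 3-byte char (#10). Advance 3.
Byte at offset 30: 0xF3 = 11110011 → 4-byte char (#11). Advance 4.
Reached end at offset 34 after 11 code points.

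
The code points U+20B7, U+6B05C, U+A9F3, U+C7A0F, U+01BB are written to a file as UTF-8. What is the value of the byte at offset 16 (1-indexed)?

1-indexed offset 16 is 0-indexed offset 15.
U+20B7 → 3-byte form E2 82 B7 at offsets 0–2.
U+6B05C → 4-byte form F1 AB 81 9C at offsets 3–6.
U+A9F3 → 3-byte form EA A7 B3 at offsets 7–9.
U+C7A0F → 4-byte form F3 87 A8 8F at offsets 10–13.
U+01BB → 2-byte form C6 BB at offsets 14–15.
Offset 15 falls in char 5's range; it's byte 2 of C6 BB = 0xBB.

0xBB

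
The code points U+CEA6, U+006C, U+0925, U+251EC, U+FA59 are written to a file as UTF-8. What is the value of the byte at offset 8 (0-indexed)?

U+CEA6 → 3-byte form EC BA A6 at offsets 0–2.
U+006C → 1-byte form 6C at offsets 3–3.
U+0925 → 3-byte form E0 A4 A5 at offsets 4–6.
U+251EC → 4-byte form F0 A5 87 AC at offsets 7–10.
Offset 8 falls in char 4's range; it's byte 2 of F0 A5 87 AC = 0xA5.

0xA5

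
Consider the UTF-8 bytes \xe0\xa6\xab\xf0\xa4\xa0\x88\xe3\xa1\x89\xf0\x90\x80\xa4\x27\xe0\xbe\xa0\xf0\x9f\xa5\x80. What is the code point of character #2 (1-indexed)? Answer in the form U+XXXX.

Offset 0: leading byte 0xE0 = 11100000 → 3-byte char #1 = E0 A6 AB.
Offset 3: leading byte 0xF0 = 11110000 → 4-byte char #2 = F0 A4 A0 88.
Leading byte 0xF0 = 11110000 matches 11110xxx → 4-byte sequence.
Byte 1: 0xF0 = 11110000, payload 000 (3 bits).
Byte 2: 0xA4 = 10100100 (10xxxxxx ✓), payload 100100.
Byte 3: 0xA0 = 10100000 (10xxxxxx ✓), payload 100000.
Byte 4: 0x88 = 10001000 (10xxxxxx ✓), payload 001000.
Concatenate: 000100100100000001000 = 0x24808 (21 bits → U+24808).

U+24808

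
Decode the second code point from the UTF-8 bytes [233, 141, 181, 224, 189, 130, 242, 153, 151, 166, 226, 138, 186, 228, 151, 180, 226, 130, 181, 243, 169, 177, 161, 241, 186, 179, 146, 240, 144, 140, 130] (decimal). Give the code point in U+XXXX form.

U+0F42

Offset 0: leading byte 0xE9 = 11101001 → 3-byte char #1 = E9 8D B5.
Offset 3: leading byte 0xE0 = 11100000 → 3-byte char #2 = E0 BD 82.
Leading byte 0xE0 = 11100000 matches 1110xxxx → 3-byte sequence.
Byte 1: 0xE0 = 11100000, payload 0000 (4 bits).
Byte 2: 0xBD = 10111101 (10xxxxxx ✓), payload 111101.
Byte 3: 0x82 = 10000010 (10xxxxxx ✓), payload 000010.
Concatenate: 0000111101000010 = 0xF42 (16 bits → U+0F42).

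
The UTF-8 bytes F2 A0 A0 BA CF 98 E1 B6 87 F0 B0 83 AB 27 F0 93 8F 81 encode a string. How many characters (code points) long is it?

Byte at offset 0: 0xF2 = 11110010 → 4-byte char (#1). Advance 4.
Byte at offset 4: 0xCF = 11001111 → 2-byte char (#2). Advance 2.
Byte at offset 6: 0xE1 = 11100001 → 3-byte char (#3). Advance 3.
Byte at offset 9: 0xF0 = 11110000 → 4-byte char (#4). Advance 4.
Byte at offset 13: 0x27 = 00100111 → 1-byte char (#5). Advance 1.
Byte at offset 14: 0xF0 = 11110000 → 4-byte char (#6). Advance 4.
Reached end at offset 18 after 6 code points.

6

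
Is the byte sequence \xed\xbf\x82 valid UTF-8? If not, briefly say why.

Structurally a 3-byte sequence; payload = 0xDFC2.
But 0xDFC2 is in U+D800–U+DFFF, the surrogate range. Surrogates are not Unicode scalar values and are forbidden in UTF-8.

invalid (encodes a surrogate (U+D800–U+DFFF))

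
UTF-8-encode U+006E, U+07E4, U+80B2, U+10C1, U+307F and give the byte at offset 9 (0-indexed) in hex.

U+006E → 1-byte form 6E at offsets 0–0.
U+07E4 → 2-byte form DF A4 at offsets 1–2.
U+80B2 → 3-byte form E8 82 B2 at offsets 3–5.
U+10C1 → 3-byte form E1 83 81 at offsets 6–8.
U+307F → 3-byte form E3 81 BF at offsets 9–11.
Offset 9 falls in char 5's range; it's byte 1 of E3 81 BF = 0xE3.

0xE3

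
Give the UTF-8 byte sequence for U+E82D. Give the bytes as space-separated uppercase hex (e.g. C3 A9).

U+E82D = 0xE82D = 59437 decimal. In range U+0800–U+FFFF → 3-byte form: 1110xxxx 10xxxxxx 10xxxxxx.
Binary (16 bits): 1110100000101101.
Split 4+6+6: 1110 | 100000 | 101101.
Byte 1: 11101110 = 0xEE.
Byte 2: 10100000 = 0xA0.
Byte 3: 10101101 = 0xAD.

EE A0 AD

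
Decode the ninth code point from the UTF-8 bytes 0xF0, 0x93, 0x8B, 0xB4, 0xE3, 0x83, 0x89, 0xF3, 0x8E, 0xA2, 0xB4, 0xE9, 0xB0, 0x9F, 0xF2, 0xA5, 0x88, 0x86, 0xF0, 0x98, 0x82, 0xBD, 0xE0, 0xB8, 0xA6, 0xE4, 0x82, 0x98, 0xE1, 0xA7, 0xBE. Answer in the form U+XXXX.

Offset 0: leading byte 0xF0 = 11110000 → 4-byte char #1 = F0 93 8B B4.
Offset 4: leading byte 0xE3 = 11100011 → 3-byte char #2 = E3 83 89.
Offset 7: leading byte 0xF3 = 11110011 → 4-byte char #3 = F3 8E A2 B4.
Offset 11: leading byte 0xE9 = 11101001 → 3-byte char #4 = E9 B0 9F.
Offset 14: leading byte 0xF2 = 11110010 → 4-byte char #5 = F2 A5 88 86.
Offset 18: leading byte 0xF0 = 11110000 → 4-byte char #6 = F0 98 82 BD.
Offset 22: leading byte 0xE0 = 11100000 → 3-byte char #7 = E0 B8 A6.
Offset 25: leading byte 0xE4 = 11100100 → 3-byte char #8 = E4 82 98.
Offset 28: leading byte 0xE1 = 11100001 → 3-byte char #9 = E1 A7 BE.
Leading byte 0xE1 = 11100001 matches 1110xxxx → 3-byte sequence.
Byte 1: 0xE1 = 11100001, payload 0001 (4 bits).
Byte 2: 0xA7 = 10100111 (10xxxxxx ✓), payload 100111.
Byte 3: 0xBE = 10111110 (10xxxxxx ✓), payload 111110.
Concatenate: 0001100111111110 = 0x19FE (16 bits → U+19FE).

U+19FE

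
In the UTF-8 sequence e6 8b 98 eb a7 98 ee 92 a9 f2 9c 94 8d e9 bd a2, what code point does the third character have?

Offset 0: leading byte 0xE6 = 11100110 → 3-byte char #1 = E6 8B 98.
Offset 3: leading byte 0xEB = 11101011 → 3-byte char #2 = EB A7 98.
Offset 6: leading byte 0xEE = 11101110 → 3-byte char #3 = EE 92 A9.
Leading byte 0xEE = 11101110 matches 1110xxxx → 3-byte sequence.
Byte 1: 0xEE = 11101110, payload 1110 (4 bits).
Byte 2: 0x92 = 10010010 (10xxxxxx ✓), payload 010010.
Byte 3: 0xA9 = 10101001 (10xxxxxx ✓), payload 101001.
Concatenate: 1110010010101001 = 0xE4A9 (16 bits → U+E4A9).

U+E4A9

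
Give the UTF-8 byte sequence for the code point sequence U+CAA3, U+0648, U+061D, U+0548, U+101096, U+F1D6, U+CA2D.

EC AA A3 D9 88 D8 9D D5 88 F4 81 82 96 EF 87 96 EC A8 AD

U+CAA3: 3-byte form → EC AA A3.
U+0648: 2-byte form → D9 88.
U+061D: 2-byte form → D8 9D.
U+0548: 2-byte form → D5 88.
U+101096: 4-byte form → F4 81 82 96.
U+F1D6: 3-byte form → EF 87 96.
U+CA2D: 3-byte form → EC A8 AD.
Concatenated (19 bytes): EC AA A3 D9 88 D8 9D D5 88 F4 81 82 96 EF 87 96 EC A8 AD.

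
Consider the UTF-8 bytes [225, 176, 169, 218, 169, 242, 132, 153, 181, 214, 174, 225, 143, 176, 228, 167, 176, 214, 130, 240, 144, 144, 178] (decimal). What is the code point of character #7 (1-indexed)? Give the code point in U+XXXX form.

Offset 0: leading byte 0xE1 = 11100001 → 3-byte char #1 = E1 B0 A9.
Offset 3: leading byte 0xDA = 11011010 → 2-byte char #2 = DA A9.
Offset 5: leading byte 0xF2 = 11110010 → 4-byte char #3 = F2 84 99 B5.
Offset 9: leading byte 0xD6 = 11010110 → 2-byte char #4 = D6 AE.
Offset 11: leading byte 0xE1 = 11100001 → 3-byte char #5 = E1 8F B0.
Offset 14: leading byte 0xE4 = 11100100 → 3-byte char #6 = E4 A7 B0.
Offset 17: leading byte 0xD6 = 11010110 → 2-byte char #7 = D6 82.
Leading byte 0xD6 = 11010110 matches 110xxxxx → 2-byte sequence.
Byte 1: 0xD6 = 11010110, payload 10110 (5 bits).
Byte 2: 0x82 = 10000010 (10xxxxxx ✓), payload 000010.
Concatenate: 10110000010 = 0x582 (11 bits → U+0582).

U+0582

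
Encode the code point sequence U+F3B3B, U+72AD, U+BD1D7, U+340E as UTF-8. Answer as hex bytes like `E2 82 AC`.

U+F3B3B: 4-byte form → F3 B3 AC BB.
U+72AD: 3-byte form → E7 8A AD.
U+BD1D7: 4-byte form → F2 BD 87 97.
U+340E: 3-byte form → E3 90 8E.
Concatenated (14 bytes): F3 B3 AC BB E7 8A AD F2 BD 87 97 E3 90 8E.

F3 B3 AC BB E7 8A AD F2 BD 87 97 E3 90 8E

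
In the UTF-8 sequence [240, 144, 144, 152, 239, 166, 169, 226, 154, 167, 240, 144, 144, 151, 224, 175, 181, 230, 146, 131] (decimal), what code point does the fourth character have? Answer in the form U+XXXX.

U+10417

Offset 0: leading byte 0xF0 = 11110000 → 4-byte char #1 = F0 90 90 98.
Offset 4: leading byte 0xEF = 11101111 → 3-byte char #2 = EF A6 A9.
Offset 7: leading byte 0xE2 = 11100010 → 3-byte char #3 = E2 9A A7.
Offset 10: leading byte 0xF0 = 11110000 → 4-byte char #4 = F0 90 90 97.
Leading byte 0xF0 = 11110000 matches 11110xxx → 4-byte sequence.
Byte 1: 0xF0 = 11110000, payload 000 (3 bits).
Byte 2: 0x90 = 10010000 (10xxxxxx ✓), payload 010000.
Byte 3: 0x90 = 10010000 (10xxxxxx ✓), payload 010000.
Byte 4: 0x97 = 10010111 (10xxxxxx ✓), payload 010111.
Concatenate: 000010000010000010111 = 0x10417 (21 bits → U+10417).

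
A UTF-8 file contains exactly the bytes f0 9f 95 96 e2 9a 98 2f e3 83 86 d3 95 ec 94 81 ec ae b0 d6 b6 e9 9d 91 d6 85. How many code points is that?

Byte at offset 0: 0xF0 = 11110000 → 4-byte char (#1). Advance 4.
Byte at offset 4: 0xE2 = 11100010 → 3-byte char (#2). Advance 3.
Byte at offset 7: 0x2F = 00101111 → 1-byte char (#3). Advance 1.
Byte at offset 8: 0xE3 = 11100011 → 3-byte char (#4). Advance 3.
Byte at offset 11: 0xD3 = 11010011 → 2-byte char (#5). Advance 2.
Byte at offset 13: 0xEC = 11101100 → 3-byte char (#6). Advance 3.
Byte at offset 16: 0xEC = 11101100 → 3-byte char (#7). Advance 3.
Byte at offset 19: 0xD6 = 11010110 → 2-byte char (#8). Advance 2.
Byte at offset 21: 0xE9 = 11101001 → 3-byte char (#9). Advance 3.
Byte at offset 24: 0xD6 = 11010110 → 2-byte char (#10). Advance 2.
Reached end at offset 26 after 10 code points.

10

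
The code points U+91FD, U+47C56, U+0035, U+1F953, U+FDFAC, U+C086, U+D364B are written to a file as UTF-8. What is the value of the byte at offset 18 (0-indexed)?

0x86

U+91FD → 3-byte form E9 87 BD at offsets 0–2.
U+47C56 → 4-byte form F1 87 B1 96 at offsets 3–6.
U+0035 → 1-byte form 35 at offsets 7–7.
U+1F953 → 4-byte form F0 9F A5 93 at offsets 8–11.
U+FDFAC → 4-byte form F3 BD BE AC at offsets 12–15.
U+C086 → 3-byte form EC 82 86 at offsets 16–18.
Offset 18 falls in char 6's range; it's byte 3 of EC 82 86 = 0x86.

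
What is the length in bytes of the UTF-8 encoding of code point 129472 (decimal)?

U+1F9C0 = 0x1F9C0. UTF-8 uses 1 byte below 0x80, 2 below 0x800, 3 below 0x10000, 4 up to 0x10FFFF. 0x1F9C0 is in U+10000–U+10FFFF → 4 bytes.

4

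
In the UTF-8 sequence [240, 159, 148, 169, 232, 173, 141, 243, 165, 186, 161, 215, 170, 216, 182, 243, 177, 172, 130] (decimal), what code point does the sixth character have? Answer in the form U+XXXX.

U+F1B02

Offset 0: leading byte 0xF0 = 11110000 → 4-byte char #1 = F0 9F 94 A9.
Offset 4: leading byte 0xE8 = 11101000 → 3-byte char #2 = E8 AD 8D.
Offset 7: leading byte 0xF3 = 11110011 → 4-byte char #3 = F3 A5 BA A1.
Offset 11: leading byte 0xD7 = 11010111 → 2-byte char #4 = D7 AA.
Offset 13: leading byte 0xD8 = 11011000 → 2-byte char #5 = D8 B6.
Offset 15: leading byte 0xF3 = 11110011 → 4-byte char #6 = F3 B1 AC 82.
Leading byte 0xF3 = 11110011 matches 11110xxx → 4-byte sequence.
Byte 1: 0xF3 = 11110011, payload 011 (3 bits).
Byte 2: 0xB1 = 10110001 (10xxxxxx ✓), payload 110001.
Byte 3: 0xAC = 10101100 (10xxxxxx ✓), payload 101100.
Byte 4: 0x82 = 10000010 (10xxxxxx ✓), payload 000010.
Concatenate: 011110001101100000010 = 0xF1B02 (21 bits → U+F1B02).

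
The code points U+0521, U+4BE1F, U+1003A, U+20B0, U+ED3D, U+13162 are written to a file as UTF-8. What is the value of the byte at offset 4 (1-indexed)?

0x8B

1-indexed offset 4 is 0-indexed offset 3.
U+0521 → 2-byte form D4 A1 at offsets 0–1.
U+4BE1F → 4-byte form F1 8B B8 9F at offsets 2–5.
Offset 3 falls in char 2's range; it's byte 2 of F1 8B B8 9F = 0x8B.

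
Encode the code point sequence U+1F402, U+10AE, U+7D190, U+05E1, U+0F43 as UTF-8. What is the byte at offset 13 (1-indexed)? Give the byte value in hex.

0xA1

1-indexed offset 13 is 0-indexed offset 12.
U+1F402 → 4-byte form F0 9F 90 82 at offsets 0–3.
U+10AE → 3-byte form E1 82 AE at offsets 4–6.
U+7D190 → 4-byte form F1 BD 86 90 at offsets 7–10.
U+05E1 → 2-byte form D7 A1 at offsets 11–12.
Offset 12 falls in char 4's range; it's byte 2 of D7 A1 = 0xA1.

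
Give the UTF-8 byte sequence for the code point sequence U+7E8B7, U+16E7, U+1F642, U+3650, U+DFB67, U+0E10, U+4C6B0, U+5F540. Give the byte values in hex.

U+7E8B7: 4-byte form → F1 BE A2 B7.
U+16E7: 3-byte form → E1 9B A7.
U+1F642: 4-byte form → F0 9F 99 82.
U+3650: 3-byte form → E3 99 90.
U+DFB67: 4-byte form → F3 9F AD A7.
U+0E10: 3-byte form → E0 B8 90.
U+4C6B0: 4-byte form → F1 8C 9A B0.
U+5F540: 4-byte form → F1 9F 95 80.
Concatenated (29 bytes): F1 BE A2 B7 E1 9B A7 F0 9F 99 82 E3 99 90 F3 9F AD A7 E0 B8 90 F1 8C 9A B0 F1 9F 95 80.

F1 BE A2 B7 E1 9B A7 F0 9F 99 82 E3 99 90 F3 9F AD A7 E0 B8 90 F1 8C 9A B0 F1 9F 95 80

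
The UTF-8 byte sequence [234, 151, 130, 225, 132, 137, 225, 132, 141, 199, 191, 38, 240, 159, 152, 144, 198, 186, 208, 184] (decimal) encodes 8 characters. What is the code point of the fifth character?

U+0026

Offset 0: leading byte 0xEA = 11101010 → 3-byte char #1 = EA 97 82.
Offset 3: leading byte 0xE1 = 11100001 → 3-byte char #2 = E1 84 89.
Offset 6: leading byte 0xE1 = 11100001 → 3-byte char #3 = E1 84 8D.
Offset 9: leading byte 0xC7 = 11000111 → 2-byte char #4 = C7 BF.
Offset 11: leading byte 0x26 = 00100110 → 1-byte char #5 = 26.
Leading byte 0x26 = 00100110 matches 0xxxxxxx → 1-byte sequence.
Byte 1: 0x26 = 00100110, payload 0100110 (7 bits).
Concatenate: 0100110 = 0x26 (7 bits → U+0026).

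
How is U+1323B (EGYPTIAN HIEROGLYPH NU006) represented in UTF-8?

U+1323B = 0x1323B = 78395 decimal. In range U+10000–U+10FFFF → 4-byte form: 11110xxx 10xxxxxx 10xxxxxx 10xxxxxx.
Binary (21 bits): 000010011001000111011.
Split 3+6+6+6: 000 | 010011 | 001000 | 111011.
Byte 1: 11110000 = 0xF0.
Byte 2: 10010011 = 0x93.
Byte 3: 10001000 = 0x88.
Byte 4: 10111011 = 0xBB.

F0 93 88 BB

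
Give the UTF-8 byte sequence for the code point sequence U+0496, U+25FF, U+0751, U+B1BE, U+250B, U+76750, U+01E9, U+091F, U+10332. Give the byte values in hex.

U+0496: 2-byte form → D2 96.
U+25FF: 3-byte form → E2 97 BF.
U+0751: 2-byte form → DD 91.
U+B1BE: 3-byte form → EB 86 BE.
U+250B: 3-byte form → E2 94 8B.
U+76750: 4-byte form → F1 B6 9D 90.
U+01E9: 2-byte form → C7 A9.
U+091F: 3-byte form → E0 A4 9F.
U+10332: 4-byte form → F0 90 8C B2.
Concatenated (26 bytes): D2 96 E2 97 BF DD 91 EB 86 BE E2 94 8B F1 B6 9D 90 C7 A9 E0 A4 9F F0 90 8C B2.

D2 96 E2 97 BF DD 91 EB 86 BE E2 94 8B F1 B6 9D 90 C7 A9 E0 A4 9F F0 90 8C B2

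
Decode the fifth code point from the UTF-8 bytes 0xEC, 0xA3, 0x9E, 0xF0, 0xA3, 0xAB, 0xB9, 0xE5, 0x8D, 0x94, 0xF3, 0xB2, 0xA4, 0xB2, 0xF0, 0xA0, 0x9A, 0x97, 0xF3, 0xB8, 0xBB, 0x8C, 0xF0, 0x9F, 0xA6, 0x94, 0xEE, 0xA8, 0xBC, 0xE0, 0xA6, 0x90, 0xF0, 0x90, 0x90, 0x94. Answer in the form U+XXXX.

Offset 0: leading byte 0xEC = 11101100 → 3-byte char #1 = EC A3 9E.
Offset 3: leading byte 0xF0 = 11110000 → 4-byte char #2 = F0 A3 AB B9.
Offset 7: leading byte 0xE5 = 11100101 → 3-byte char #3 = E5 8D 94.
Offset 10: leading byte 0xF3 = 11110011 → 4-byte char #4 = F3 B2 A4 B2.
Offset 14: leading byte 0xF0 = 11110000 → 4-byte char #5 = F0 A0 9A 97.
Leading byte 0xF0 = 11110000 matches 11110xxx → 4-byte sequence.
Byte 1: 0xF0 = 11110000, payload 000 (3 bits).
Byte 2: 0xA0 = 10100000 (10xxxxxx ✓), payload 100000.
Byte 3: 0x9A = 10011010 (10xxxxxx ✓), payload 011010.
Byte 4: 0x97 = 10010111 (10xxxxxx ✓), payload 010111.
Concatenate: 000100000011010010111 = 0x20697 (21 bits → U+20697).

U+20697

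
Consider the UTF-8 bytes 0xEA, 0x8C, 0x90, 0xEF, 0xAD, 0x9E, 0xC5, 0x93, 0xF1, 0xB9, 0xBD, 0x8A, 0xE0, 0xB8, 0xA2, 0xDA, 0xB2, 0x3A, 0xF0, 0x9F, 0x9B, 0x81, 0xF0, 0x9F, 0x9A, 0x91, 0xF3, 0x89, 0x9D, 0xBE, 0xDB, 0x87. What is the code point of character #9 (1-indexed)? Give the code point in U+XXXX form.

Offset 0: leading byte 0xEA = 11101010 → 3-byte char #1 = EA 8C 90.
Offset 3: leading byte 0xEF = 11101111 → 3-byte char #2 = EF AD 9E.
Offset 6: leading byte 0xC5 = 11000101 → 2-byte char #3 = C5 93.
Offset 8: leading byte 0xF1 = 11110001 → 4-byte char #4 = F1 B9 BD 8A.
Offset 12: leading byte 0xE0 = 11100000 → 3-byte char #5 = E0 B8 A2.
Offset 15: leading byte 0xDA = 11011010 → 2-byte char #6 = DA B2.
Offset 17: leading byte 0x3A = 00111010 → 1-byte char #7 = 3A.
Offset 18: leading byte 0xF0 = 11110000 → 4-byte char #8 = F0 9F 9B 81.
Offset 22: leading byte 0xF0 = 11110000 → 4-byte char #9 = F0 9F 9A 91.
Leading byte 0xF0 = 11110000 matches 11110xxx → 4-byte sequence.
Byte 1: 0xF0 = 11110000, payload 000 (3 bits).
Byte 2: 0x9F = 10011111 (10xxxxxx ✓), payload 011111.
Byte 3: 0x9A = 10011010 (10xxxxxx ✓), payload 011010.
Byte 4: 0x91 = 10010001 (10xxxxxx ✓), payload 010001.
Concatenate: 000011111011010010001 = 0x1F691 (21 bits → U+1F691).

U+1F691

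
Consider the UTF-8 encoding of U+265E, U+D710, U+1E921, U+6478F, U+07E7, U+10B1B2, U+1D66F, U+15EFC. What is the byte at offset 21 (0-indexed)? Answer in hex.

0x9D

U+265E → 3-byte form E2 99 9E at offsets 0–2.
U+D710 → 3-byte form ED 9C 90 at offsets 3–5.
U+1E921 → 4-byte form F0 9E A4 A1 at offsets 6–9.
U+6478F → 4-byte form F1 A4 9E 8F at offsets 10–13.
U+07E7 → 2-byte form DF A7 at offsets 14–15.
U+10B1B2 → 4-byte form F4 8B 86 B2 at offsets 16–19.
U+1D66F → 4-byte form F0 9D 99 AF at offsets 20–23.
Offset 21 falls in char 7's range; it's byte 2 of F0 9D 99 AF = 0x9D.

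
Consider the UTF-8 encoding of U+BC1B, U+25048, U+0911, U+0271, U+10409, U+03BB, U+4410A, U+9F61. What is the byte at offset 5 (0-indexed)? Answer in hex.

U+BC1B → 3-byte form EB B0 9B at offsets 0–2.
U+25048 → 4-byte form F0 A5 81 88 at offsets 3–6.
Offset 5 falls in char 2's range; it's byte 3 of F0 A5 81 88 = 0x81.

0x81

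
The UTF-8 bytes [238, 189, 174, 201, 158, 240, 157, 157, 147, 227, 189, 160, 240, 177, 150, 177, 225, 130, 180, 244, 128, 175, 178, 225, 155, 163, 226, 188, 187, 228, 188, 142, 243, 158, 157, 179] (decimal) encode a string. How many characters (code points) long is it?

11

Byte at offset 0: 0xEE = 11101110 → 3-byte char (#1). Advance 3.
Byte at offset 3: 0xC9 = 11001001 → 2-byte char (#2). Advance 2.
Byte at offset 5: 0xF0 = 11110000 → 4-byte char (#3). Advance 4.
Byte at offset 9: 0xE3 = 11100011 → 3-byte char (#4). Advance 3.
Byte at offset 12: 0xF0 = 11110000 → 4-byte char (#5). Advance 4.
Byte at offset 16: 0xE1 = 11100001 → 3-byte char (#6). Advance 3.
Byte at offset 19: 0xF4 = 11110100 → 4-byte char (#7). Advance 4.
Byte at offset 23: 0xE1 = 11100001 → 3-byte char (#8). Advance 3.
Byte at offset 26: 0xE2 = 11100010 → 3-byte char (#9). Advance 3.
Byte at offset 29: 0xE4 = 11100100 → 3-byte char (#10). Advance 3.
Byte at offset 32: 0xF3 = 11110011 → 4-byte char (#11). Advance 4.
Reached end at offset 36 after 11 code points.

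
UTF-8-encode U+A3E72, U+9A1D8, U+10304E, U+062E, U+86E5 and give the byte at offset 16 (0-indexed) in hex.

0xA5

U+A3E72 → 4-byte form F2 A3 B9 B2 at offsets 0–3.
U+9A1D8 → 4-byte form F2 9A 87 98 at offsets 4–7.
U+10304E → 4-byte form F4 83 81 8E at offsets 8–11.
U+062E → 2-byte form D8 AE at offsets 12–13.
U+86E5 → 3-byte form E8 9B A5 at offsets 14–16.
Offset 16 falls in char 5's range; it's byte 3 of E8 9B A5 = 0xA5.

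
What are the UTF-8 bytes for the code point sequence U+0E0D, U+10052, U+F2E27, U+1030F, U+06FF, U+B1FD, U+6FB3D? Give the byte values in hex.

U+0E0D: 3-byte form → E0 B8 8D.
U+10052: 4-byte form → F0 90 81 92.
U+F2E27: 4-byte form → F3 B2 B8 A7.
U+1030F: 4-byte form → F0 90 8C 8F.
U+06FF: 2-byte form → DB BF.
U+B1FD: 3-byte form → EB 87 BD.
U+6FB3D: 4-byte form → F1 AF AC BD.
Concatenated (24 bytes): E0 B8 8D F0 90 81 92 F3 B2 B8 A7 F0 90 8C 8F DB BF EB 87 BD F1 AF AC BD.

E0 B8 8D F0 90 81 92 F3 B2 B8 A7 F0 90 8C 8F DB BF EB 87 BD F1 AF AC BD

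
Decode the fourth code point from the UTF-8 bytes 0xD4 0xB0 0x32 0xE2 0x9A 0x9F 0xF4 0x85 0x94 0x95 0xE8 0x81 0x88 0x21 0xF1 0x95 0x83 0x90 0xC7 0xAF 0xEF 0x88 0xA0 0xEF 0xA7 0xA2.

Offset 0: leading byte 0xD4 = 11010100 → 2-byte char #1 = D4 B0.
Offset 2: leading byte 0x32 = 00110010 → 1-byte char #2 = 32.
Offset 3: leading byte 0xE2 = 11100010 → 3-byte char #3 = E2 9A 9F.
Offset 6: leading byte 0xF4 = 11110100 → 4-byte char #4 = F4 85 94 95.
Leading byte 0xF4 = 11110100 matches 11110xxx → 4-byte sequence.
Byte 1: 0xF4 = 11110100, payload 100 (3 bits).
Byte 2: 0x85 = 10000101 (10xxxxxx ✓), payload 000101.
Byte 3: 0x94 = 10010100 (10xxxxxx ✓), payload 010100.
Byte 4: 0x95 = 10010101 (10xxxxxx ✓), payload 010101.
Concatenate: 100000101010100010101 = 0x105515 (21 bits → U+105515).

U+105515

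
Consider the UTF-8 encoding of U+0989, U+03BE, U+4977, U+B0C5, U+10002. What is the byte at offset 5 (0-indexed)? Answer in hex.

U+0989 → 3-byte form E0 A6 89 at offsets 0–2.
U+03BE → 2-byte form CE BE at offsets 3–4.
U+4977 → 3-byte form E4 A5 B7 at offsets 5–7.
Offset 5 falls in char 3's range; it's byte 1 of E4 A5 B7 = 0xE4.

0xE4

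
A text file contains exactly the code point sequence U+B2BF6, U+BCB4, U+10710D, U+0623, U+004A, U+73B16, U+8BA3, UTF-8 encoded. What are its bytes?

F2 B2 AF B6 EB B2 B4 F4 87 84 8D D8 A3 4A F1 B3 AC 96 E8 AE A3

U+B2BF6: 4-byte form → F2 B2 AF B6.
U+BCB4: 3-byte form → EB B2 B4.
U+10710D: 4-byte form → F4 87 84 8D.
U+0623: 2-byte form → D8 A3.
U+004A: 1-byte form → 4A.
U+73B16: 4-byte form → F1 B3 AC 96.
U+8BA3: 3-byte form → E8 AE A3.
Concatenated (21 bytes): F2 B2 AF B6 EB B2 B4 F4 87 84 8D D8 A3 4A F1 B3 AC 96 E8 AE A3.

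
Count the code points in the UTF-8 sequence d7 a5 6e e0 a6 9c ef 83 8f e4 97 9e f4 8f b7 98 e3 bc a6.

7

Byte at offset 0: 0xD7 = 11010111 → 2-byte char (#1). Advance 2.
Byte at offset 2: 0x6E = 01101110 → 1-byte char (#2). Advance 1.
Byte at offset 3: 0xE0 = 11100000 → 3-byte char (#3). Advance 3.
Byte at offset 6: 0xEF = 11101111 → 3-byte char (#4). Advance 3.
Byte at offset 9: 0xE4 = 11100100 → 3-byte char (#5). Advance 3.
Byte at offset 12: 0xF4 = 11110100 → 4-byte char (#6). Advance 4.
Byte at offset 16: 0xE3 = 11100011 → 3-byte char (#7). Advance 3.
Reached end at offset 19 after 7 code points.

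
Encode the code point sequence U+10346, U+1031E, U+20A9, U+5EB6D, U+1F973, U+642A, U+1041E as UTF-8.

U+10346: 4-byte form → F0 90 8D 86.
U+1031E: 4-byte form → F0 90 8C 9E.
U+20A9: 3-byte form → E2 82 A9.
U+5EB6D: 4-byte form → F1 9E AD AD.
U+1F973: 4-byte form → F0 9F A5 B3.
U+642A: 3-byte form → E6 90 AA.
U+1041E: 4-byte form → F0 90 90 9E.
Concatenated (26 bytes): F0 90 8D 86 F0 90 8C 9E E2 82 A9 F1 9E AD AD F0 9F A5 B3 E6 90 AA F0 90 90 9E.

F0 90 8D 86 F0 90 8C 9E E2 82 A9 F1 9E AD AD F0 9F A5 B3 E6 90 AA F0 90 90 9E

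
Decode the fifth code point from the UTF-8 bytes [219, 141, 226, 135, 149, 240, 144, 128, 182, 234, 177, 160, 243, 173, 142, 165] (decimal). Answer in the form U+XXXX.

Offset 0: leading byte 0xDB = 11011011 → 2-byte char #1 = DB 8D.
Offset 2: leading byte 0xE2 = 11100010 → 3-byte char #2 = E2 87 95.
Offset 5: leading byte 0xF0 = 11110000 → 4-byte char #3 = F0 90 80 B6.
Offset 9: leading byte 0xEA = 11101010 → 3-byte char #4 = EA B1 A0.
Offset 12: leading byte 0xF3 = 11110011 → 4-byte char #5 = F3 AD 8E A5.
Leading byte 0xF3 = 11110011 matches 11110xxx → 4-byte sequence.
Byte 1: 0xF3 = 11110011, payload 011 (3 bits).
Byte 2: 0xAD = 10101101 (10xxxxxx ✓), payload 101101.
Byte 3: 0x8E = 10001110 (10xxxxxx ✓), payload 001110.
Byte 4: 0xA5 = 10100101 (10xxxxxx ✓), payload 100101.
Concatenate: 011101101001110100101 = 0xED3A5 (21 bits → U+ED3A5).

U+ED3A5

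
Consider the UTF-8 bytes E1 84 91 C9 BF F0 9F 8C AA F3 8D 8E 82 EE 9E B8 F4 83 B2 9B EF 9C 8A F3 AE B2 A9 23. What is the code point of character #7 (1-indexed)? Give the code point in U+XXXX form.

Offset 0: leading byte 0xE1 = 11100001 → 3-byte char #1 = E1 84 91.
Offset 3: leading byte 0xC9 = 11001001 → 2-byte char #2 = C9 BF.
Offset 5: leading byte 0xF0 = 11110000 → 4-byte char #3 = F0 9F 8C AA.
Offset 9: leading byte 0xF3 = 11110011 → 4-byte char #4 = F3 8D 8E 82.
Offset 13: leading byte 0xEE = 11101110 → 3-byte char #5 = EE 9E B8.
Offset 16: leading byte 0xF4 = 11110100 → 4-byte char #6 = F4 83 B2 9B.
Offset 20: leading byte 0xEF = 11101111 → 3-byte char #7 = EF 9C 8A.
Leading byte 0xEF = 11101111 matches 1110xxxx → 3-byte sequence.
Byte 1: 0xEF = 11101111, payload 1111 (4 bits).
Byte 2: 0x9C = 10011100 (10xxxxxx ✓), payload 011100.
Byte 3: 0x8A = 10001010 (10xxxxxx ✓), payload 001010.
Concatenate: 1111011100001010 = 0xF70A (16 bits → U+F70A).

U+F70A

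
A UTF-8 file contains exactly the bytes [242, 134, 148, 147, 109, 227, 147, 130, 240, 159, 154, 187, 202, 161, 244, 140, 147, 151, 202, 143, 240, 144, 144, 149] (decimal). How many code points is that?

Byte at offset 0: 0xF2 = 11110010 → 4-byte char (#1). Advance 4.
Byte at offset 4: 0x6D = 01101101 → 1-byte char (#2). Advance 1.
Byte at offset 5: 0xE3 = 11100011 → 3-byte char (#3). Advance 3.
Byte at offset 8: 0xF0 = 11110000 → 4-byte char (#4). Advance 4.
Byte at offset 12: 0xCA = 11001010 → 2-byte char (#5). Advance 2.
Byte at offset 14: 0xF4 = 11110100 → 4-byte char (#6). Advance 4.
Byte at offset 18: 0xCA = 11001010 → 2-byte char (#7). Advance 2.
Byte at offset 20: 0xF0 = 11110000 → 4-byte char (#8). Advance 4.
Reached end at offset 24 after 8 code points.

8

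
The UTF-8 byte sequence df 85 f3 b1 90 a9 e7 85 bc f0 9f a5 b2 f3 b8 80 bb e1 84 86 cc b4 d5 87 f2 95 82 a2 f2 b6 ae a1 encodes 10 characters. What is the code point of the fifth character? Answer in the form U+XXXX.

Offset 0: leading byte 0xDF = 11011111 → 2-byte char #1 = DF 85.
Offset 2: leading byte 0xF3 = 11110011 → 4-byte char #2 = F3 B1 90 A9.
Offset 6: leading byte 0xE7 = 11100111 → 3-byte char #3 = E7 85 BC.
Offset 9: leading byte 0xF0 = 11110000 → 4-byte char #4 = F0 9F A5 B2.
Offset 13: leading byte 0xF3 = 11110011 → 4-byte char #5 = F3 B8 80 BB.
Leading byte 0xF3 = 11110011 matches 11110xxx → 4-byte sequence.
Byte 1: 0xF3 = 11110011, payload 011 (3 bits).
Byte 2: 0xB8 = 10111000 (10xxxxxx ✓), payload 111000.
Byte 3: 0x80 = 10000000 (10xxxxxx ✓), payload 000000.
Byte 4: 0xBB = 10111011 (10xxxxxx ✓), payload 111011.
Concatenate: 011111000000000111011 = 0xF803B (21 bits → U+F803B).

U+F803B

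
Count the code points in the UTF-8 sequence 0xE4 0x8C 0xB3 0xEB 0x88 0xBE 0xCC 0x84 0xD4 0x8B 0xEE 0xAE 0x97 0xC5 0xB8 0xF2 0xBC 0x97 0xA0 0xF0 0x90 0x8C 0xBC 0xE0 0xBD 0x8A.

9

Byte at offset 0: 0xE4 = 11100100 → 3-byte char (#1). Advance 3.
Byte at offset 3: 0xEB = 11101011 → 3-byte char (#2). Advance 3.
Byte at offset 6: 0xCC = 11001100 → 2-byte char (#3). Advance 2.
Byte at offset 8: 0xD4 = 11010100 → 2-byte char (#4). Advance 2.
Byte at offset 10: 0xEE = 11101110 → 3-byte char (#5). Advance 3.
Byte at offset 13: 0xC5 = 11000101 → 2-byte char (#6). Advance 2.
Byte at offset 15: 0xF2 = 11110010 → 4-byte char (#7). Advance 4.
Byte at offset 19: 0xF0 = 11110000 → 4-byte char (#8). Advance 4.
Byte at offset 23: 0xE0 = 11100000 → 3-byte char (#9). Advance 3.
Reached end at offset 26 after 9 code points.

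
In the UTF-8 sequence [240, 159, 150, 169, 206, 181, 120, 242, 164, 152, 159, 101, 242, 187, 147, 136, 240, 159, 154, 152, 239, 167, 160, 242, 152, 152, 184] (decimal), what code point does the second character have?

U+03B5

Offset 0: leading byte 0xF0 = 11110000 → 4-byte char #1 = F0 9F 96 A9.
Offset 4: leading byte 0xCE = 11001110 → 2-byte char #2 = CE B5.
Leading byte 0xCE = 11001110 matches 110xxxxx → 2-byte sequence.
Byte 1: 0xCE = 11001110, payload 01110 (5 bits).
Byte 2: 0xB5 = 10110101 (10xxxxxx ✓), payload 110101.
Concatenate: 01110110101 = 0x3B5 (11 bits → U+03B5).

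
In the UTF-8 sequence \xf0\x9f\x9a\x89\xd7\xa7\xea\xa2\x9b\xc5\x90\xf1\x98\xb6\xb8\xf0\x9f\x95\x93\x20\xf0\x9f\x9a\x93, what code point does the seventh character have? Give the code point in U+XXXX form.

U+0020

Offset 0: leading byte 0xF0 = 11110000 → 4-byte char #1 = F0 9F 9A 89.
Offset 4: leading byte 0xD7 = 11010111 → 2-byte char #2 = D7 A7.
Offset 6: leading byte 0xEA = 11101010 → 3-byte char #3 = EA A2 9B.
Offset 9: leading byte 0xC5 = 11000101 → 2-byte char #4 = C5 90.
Offset 11: leading byte 0xF1 = 11110001 → 4-byte char #5 = F1 98 B6 B8.
Offset 15: leading byte 0xF0 = 11110000 → 4-byte char #6 = F0 9F 95 93.
Offset 19: leading byte 0x20 = 00100000 → 1-byte char #7 = 20.
Leading byte 0x20 = 00100000 matches 0xxxxxxx → 1-byte sequence.
Byte 1: 0x20 = 00100000, payload 0100000 (7 bits).
Concatenate: 0100000 = 0x20 (7 bits → U+0020).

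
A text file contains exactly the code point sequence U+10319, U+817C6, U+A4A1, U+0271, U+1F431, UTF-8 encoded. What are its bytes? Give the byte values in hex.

F0 90 8C 99 F2 81 9F 86 EA 92 A1 C9 B1 F0 9F 90 B1

U+10319: 4-byte form → F0 90 8C 99.
U+817C6: 4-byte form → F2 81 9F 86.
U+A4A1: 3-byte form → EA 92 A1.
U+0271: 2-byte form → C9 B1.
U+1F431: 4-byte form → F0 9F 90 B1.
Concatenated (17 bytes): F0 90 8C 99 F2 81 9F 86 EA 92 A1 C9 B1 F0 9F 90 B1.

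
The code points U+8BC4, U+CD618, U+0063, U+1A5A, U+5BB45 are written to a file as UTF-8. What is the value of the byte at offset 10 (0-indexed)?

U+8BC4 → 3-byte form E8 AF 84 at offsets 0–2.
U+CD618 → 4-byte form F3 8D 98 98 at offsets 3–6.
U+0063 → 1-byte form 63 at offsets 7–7.
U+1A5A → 3-byte form E1 A9 9A at offsets 8–10.
Offset 10 falls in char 4's range; it's byte 3 of E1 A9 9A = 0x9A.

0x9A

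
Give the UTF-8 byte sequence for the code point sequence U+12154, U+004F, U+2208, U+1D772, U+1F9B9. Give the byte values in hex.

F0 92 85 94 4F E2 88 88 F0 9D 9D B2 F0 9F A6 B9

U+12154: 4-byte form → F0 92 85 94.
U+004F: 1-byte form → 4F.
U+2208: 3-byte form → E2 88 88.
U+1D772: 4-byte form → F0 9D 9D B2.
U+1F9B9: 4-byte form → F0 9F A6 B9.
Concatenated (16 bytes): F0 92 85 94 4F E2 88 88 F0 9D 9D B2 F0 9F A6 B9.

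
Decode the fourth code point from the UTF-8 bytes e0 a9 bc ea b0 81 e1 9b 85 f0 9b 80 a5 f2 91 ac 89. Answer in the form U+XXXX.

U+1B025

Offset 0: leading byte 0xE0 = 11100000 → 3-byte char #1 = E0 A9 BC.
Offset 3: leading byte 0xEA = 11101010 → 3-byte char #2 = EA B0 81.
Offset 6: leading byte 0xE1 = 11100001 → 3-byte char #3 = E1 9B 85.
Offset 9: leading byte 0xF0 = 11110000 → 4-byte char #4 = F0 9B 80 A5.
Leading byte 0xF0 = 11110000 matches 11110xxx → 4-byte sequence.
Byte 1: 0xF0 = 11110000, payload 000 (3 bits).
Byte 2: 0x9B = 10011011 (10xxxxxx ✓), payload 011011.
Byte 3: 0x80 = 10000000 (10xxxxxx ✓), payload 000000.
Byte 4: 0xA5 = 10100101 (10xxxxxx ✓), payload 100101.
Concatenate: 000011011000000100101 = 0x1B025 (21 bits → U+1B025).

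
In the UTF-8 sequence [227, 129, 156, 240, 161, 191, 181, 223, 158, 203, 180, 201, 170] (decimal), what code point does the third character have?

Offset 0: leading byte 0xE3 = 11100011 → 3-byte char #1 = E3 81 9C.
Offset 3: leading byte 0xF0 = 11110000 → 4-byte char #2 = F0 A1 BF B5.
Offset 7: leading byte 0xDF = 11011111 → 2-byte char #3 = DF 9E.
Leading byte 0xDF = 11011111 matches 110xxxxx → 2-byte sequence.
Byte 1: 0xDF = 11011111, payload 11111 (5 bits).
Byte 2: 0x9E = 10011110 (10xxxxxx ✓), payload 011110.
Concatenate: 11111011110 = 0x7DE (11 bits → U+07DE).

U+07DE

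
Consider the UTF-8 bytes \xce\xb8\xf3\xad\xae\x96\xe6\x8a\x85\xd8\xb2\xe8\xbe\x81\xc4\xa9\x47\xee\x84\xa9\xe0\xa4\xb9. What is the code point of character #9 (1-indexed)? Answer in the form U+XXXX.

U+0939

Offset 0: leading byte 0xCE = 11001110 → 2-byte char #1 = CE B8.
Offset 2: leading byte 0xF3 = 11110011 → 4-byte char #2 = F3 AD AE 96.
Offset 6: leading byte 0xE6 = 11100110 → 3-byte char #3 = E6 8A 85.
Offset 9: leading byte 0xD8 = 11011000 → 2-byte char #4 = D8 B2.
Offset 11: leading byte 0xE8 = 11101000 → 3-byte char #5 = E8 BE 81.
Offset 14: leading byte 0xC4 = 11000100 → 2-byte char #6 = C4 A9.
Offset 16: leading byte 0x47 = 01000111 → 1-byte char #7 = 47.
Offset 17: leading byte 0xEE = 11101110 → 3-byte char #8 = EE 84 A9.
Offset 20: leading byte 0xE0 = 11100000 → 3-byte char #9 = E0 A4 B9.
Leading byte 0xE0 = 11100000 matches 1110xxxx → 3-byte sequence.
Byte 1: 0xE0 = 11100000, payload 0000 (4 bits).
Byte 2: 0xA4 = 10100100 (10xxxxxx ✓), payload 100100.
Byte 3: 0xB9 = 10111001 (10xxxxxx ✓), payload 111001.
Concatenate: 0000100100111001 = 0x939 (16 bits → U+0939).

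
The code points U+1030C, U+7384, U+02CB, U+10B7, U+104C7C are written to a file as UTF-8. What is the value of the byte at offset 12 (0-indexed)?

U+1030C → 4-byte form F0 90 8C 8C at offsets 0–3.
U+7384 → 3-byte form E7 8E 84 at offsets 4–6.
U+02CB → 2-byte form CB 8B at offsets 7–8.
U+10B7 → 3-byte form E1 82 B7 at offsets 9–11.
U+104C7C → 4-byte form F4 84 B1 BC at offsets 12–15.
Offset 12 falls in char 5's range; it's byte 1 of F4 84 B1 BC = 0xF4.

0xF4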